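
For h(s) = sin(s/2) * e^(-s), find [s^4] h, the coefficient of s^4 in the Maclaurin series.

-1/16

Expand each factor separately, then convolve coefficients.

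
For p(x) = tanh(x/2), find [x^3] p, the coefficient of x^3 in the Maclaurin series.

Use the known series and substitute for the argument.
p(0) = 0
p′(0) = 1/2
p′′(0) = 0
p′′′(0) = -1/4
So c_3 = p′′′(0)/3! = -1/24.

-1/24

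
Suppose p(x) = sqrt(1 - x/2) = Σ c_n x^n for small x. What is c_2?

-1/32

c_2 = p′′(0)/2! = -1/32.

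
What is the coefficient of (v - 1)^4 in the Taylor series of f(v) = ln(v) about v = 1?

-1/4

Use the known series and substitute for the argument.
f(1) = 0
f′(1) = 1
f′′(1) = -1
f′′′(1) = 2
f^(4)(1) = -6
Dividing each by k! gives the coefficients c_0, ..., c_4.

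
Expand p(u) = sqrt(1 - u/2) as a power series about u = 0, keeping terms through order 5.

-7*u^5/8192 - 5*u^4/2048 - u^3/128 - u^2/32 - u/4 + 1

p(0) = 1
p′(0) = -1/4
p′′(0) = -1/16
p′′′(0) = -3/64
p^(4)(0) = -15/256
p^(5)(0) = -105/1024
Dividing each by k! gives the coefficients c_0, ..., c_5.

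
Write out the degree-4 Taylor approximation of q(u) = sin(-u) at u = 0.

u^3/6 - u

q(0) = 0
q′(0) = -1
q′′(0) = 0
q′′′(0) = 1
q^(4)(0) = 0
Then c_k = q^(k)(0)/k! gives each Taylor coefficient.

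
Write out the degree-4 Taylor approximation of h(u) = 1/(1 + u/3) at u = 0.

u^4/81 - u^3/27 + u^2/9 - u/3 + 1

h(0) = 1
h′(0) = -1/3
h′′(0) = 2/9
h′′′(0) = -2/9
h^(4)(0) = 8/27
Dividing each by k! gives the coefficients c_0, ..., c_4.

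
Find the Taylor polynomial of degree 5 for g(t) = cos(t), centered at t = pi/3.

-sqrt(3)*(t - pi/3)^5/240 + (t - pi/3)^4/48 + sqrt(3)*(t - pi/3)^3/12 - (t - pi/3)^2/4 - sqrt(3)*(t - pi/3)/2 + 1/2

g(pi/3) = 1/2
g′(pi/3) = -sqrt(3)/2
g′′(pi/3) = -1/2
g′′′(pi/3) = sqrt(3)/2
g^(4)(pi/3) = 1/2
g^(5)(pi/3) = -sqrt(3)/2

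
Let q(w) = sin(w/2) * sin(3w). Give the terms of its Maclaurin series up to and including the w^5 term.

-37*w^4/16 + 3*w^2/2

Multiply the two series term by term and collect like powers.
q(0) = 0
q′(0) = 0
q′′(0) = 3
q′′′(0) = 0
q^(4)(0) = -111/2
q^(5)(0) = 0
The Taylor polynomial is Σ q^(k)(0)/k! · w^k.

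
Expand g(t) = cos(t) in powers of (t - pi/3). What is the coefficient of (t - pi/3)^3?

sqrt(3)/12

[(t - pi/3)^0] = 1/2;  [(t - pi/3)^1] = -sqrt(3)/2;  [(t - pi/3)^2] = -1/4;  [(t - pi/3)^3] = sqrt(3)/12.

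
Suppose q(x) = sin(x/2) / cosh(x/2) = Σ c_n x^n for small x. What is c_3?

Write the quotient as an unknown series and match coefficients against numerator = denominator · series.
q(0) = 0
q′(0) = 1/2
q′′(0) = 0
q′′′(0) = -1/2

-1/12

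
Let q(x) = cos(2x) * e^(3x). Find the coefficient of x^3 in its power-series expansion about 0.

Write out both Maclaurin series and multiply, keeping only the needed powers.
So c_3 = q′′′(0)/3! = -3/2.

-3/2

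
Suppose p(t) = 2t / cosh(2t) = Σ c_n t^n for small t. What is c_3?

Invert the denominator's series and multiply.
p(0) = 0
p′(0) = 2
p′′(0) = 0
p′′′(0) = -24

-4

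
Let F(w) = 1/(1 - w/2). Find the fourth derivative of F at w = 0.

The coefficient of w^4 in the expansion is 1/16, so F^(4)(0) = 4! * (1/16) = 3/2.

3/2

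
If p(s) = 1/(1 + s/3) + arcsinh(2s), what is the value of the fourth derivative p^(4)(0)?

Add the two expansions coefficient-wise.
The coefficient of s^4 in the expansion is 1/81, so p^(4)(0) = 4! * (1/81) = 8/27.

8/27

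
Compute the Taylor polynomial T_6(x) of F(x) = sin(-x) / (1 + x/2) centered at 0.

Expand each factor separately, then convolve coefficients.
[x^0] = 0;  [x^1] = -1;  [x^2] = 1/2;  [x^3] = -1/12;  [x^4] = 1/24;  [x^5] = -7/240;  [x^6] = 7/480.

7*x^6/480 - 7*x^5/240 + x^4/24 - x^3/12 + x^2/2 - x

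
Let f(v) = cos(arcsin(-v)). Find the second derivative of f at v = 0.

-1

Let u equal the inner series; expand the outer function in u and truncate.
From the series, [v^2] f = -1/2; multiply by 2! = 2 to get -1.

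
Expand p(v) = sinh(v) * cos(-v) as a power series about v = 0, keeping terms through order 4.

Expand each factor separately, then convolve coefficients.
[v^0] = 0;  [v^1] = 1;  [v^2] = 0;  [v^3] = -1/3;  [v^4] = 0.

-v^3/3 + v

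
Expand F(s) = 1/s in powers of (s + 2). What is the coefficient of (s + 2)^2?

F(-2) = -1/2
F′(-2) = -1/4
F′′(-2) = -1/4

-1/8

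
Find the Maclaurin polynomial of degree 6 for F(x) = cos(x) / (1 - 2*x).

Expand 1/(denominator) as a geometric series and multiply by the numerator's series.
F(0) = 1
F′(0) = 2
F′′(0) = 7
F′′′(0) = 42
F^(4)(0) = 337
F^(5)(0) = 3370
F^(6)(0) = 40439
Dividing each by k! gives the coefficients c_0, ..., c_6.

40439*x^6/720 + 337*x^5/12 + 337*x^4/24 + 7*x^3 + 7*x^2/2 + 2*x + 1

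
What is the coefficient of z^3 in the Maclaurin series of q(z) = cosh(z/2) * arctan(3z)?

-69/8

Write out both Maclaurin series and multiply, keeping only the needed powers.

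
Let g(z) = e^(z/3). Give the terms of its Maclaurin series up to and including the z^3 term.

z^3/162 + z^2/18 + z/3 + 1

g(0) = 1
g′(0) = 1/3
g′′(0) = 1/9
g′′′(0) = 1/27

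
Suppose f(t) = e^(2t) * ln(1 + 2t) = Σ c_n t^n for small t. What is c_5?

12/5

Take the Cauchy product of the two expansions.
f(0) = 0
f′(0) = 2
f′′(0) = 4
f′′′(0) = 16
f^(4)(0) = 0
f^(5)(0) = 288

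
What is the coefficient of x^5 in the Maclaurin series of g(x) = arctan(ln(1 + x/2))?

-11/1920

Substitute the inner expansion into the outer series and collect powers.
g(0) = 0
g′(0) = 1/2
g′′(0) = -1/4
g′′′(0) = 0
g^(4)(0) = 3/8
g^(5)(0) = -11/16
So c_5 = g^(5)(0)/5! = -11/1920.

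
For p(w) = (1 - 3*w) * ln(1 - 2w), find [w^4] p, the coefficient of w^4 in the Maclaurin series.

Distribute the polynomial across the series and collect like powers.
p(0) = 0
p′(0) = -2
p′′(0) = 8
p′′′(0) = 20
p^(4)(0) = 96
So c_4 = p^(4)(0)/4! = 4.

4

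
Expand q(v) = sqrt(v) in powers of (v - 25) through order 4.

q(25) = 5
q′(25) = 1/10
q′′(25) = -1/500
q′′′(25) = 3/25000
q^(4)(25) = -3/250000
Then c_k = q^(k)(25)/k! gives each Taylor coefficient.

-(v - 25)^4/2000000 + (v - 25)^3/50000 - (v - 25)^2/1000 + (v - 25)/10 + 5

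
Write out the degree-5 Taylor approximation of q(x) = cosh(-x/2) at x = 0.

x^4/384 + x^2/8 + 1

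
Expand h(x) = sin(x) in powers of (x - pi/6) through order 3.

Apply the Taylor formula c_k = f^(k)(a)/k!.
[(x - pi/6)^0] = 1/2;  [(x - pi/6)^1] = sqrt(3)/2;  [(x - pi/6)^2] = -1/4;  [(x - pi/6)^3] = -sqrt(3)/12.

-sqrt(3)*(x - pi/6)^3/12 - (x - pi/6)^2/4 + sqrt(3)*(x - pi/6)/2 + 1/2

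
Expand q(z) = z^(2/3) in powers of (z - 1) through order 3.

4*(z - 1)^3/81 - (z - 1)^2/9 + 2*(z - 1)/3 + 1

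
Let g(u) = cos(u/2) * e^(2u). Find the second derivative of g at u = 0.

Multiply the two series term by term and collect like powers.
The coefficient of u^2 in the expansion is 15/8, so g′′(0) = 2! * (15/8) = 15/4.

15/4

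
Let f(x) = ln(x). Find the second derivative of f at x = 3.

-1/9

The coefficient of (x - 3)^2 in the expansion is -1/18, so f′′(3) = 2! * (-1/18) = -1/9.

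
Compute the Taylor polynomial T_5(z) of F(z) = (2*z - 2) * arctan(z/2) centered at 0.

-z^5/80 - z^4/12 + z^3/12 + z^2 - z

Multiply each power in the prefactor through the base expansion.
F(0) = 0
F′(0) = -1
F′′(0) = 2
F′′′(0) = 1/2
F^(4)(0) = -2
F^(5)(0) = -3/2
Dividing each by k! gives the coefficients c_0, ..., c_5.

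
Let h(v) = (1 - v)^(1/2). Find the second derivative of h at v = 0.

Compute the successive derivatives at the expansion point and divide by k!.
The coefficient of v^2 in the expansion is -1/8, so h′′(0) = 2! * (-1/8) = -1/4.

-1/4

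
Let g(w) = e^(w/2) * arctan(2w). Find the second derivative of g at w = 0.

Multiply the two series term by term and collect like powers.
The coefficient of w^2 in the expansion is 1, so g′′(0) = 2! * (1) = 2.

2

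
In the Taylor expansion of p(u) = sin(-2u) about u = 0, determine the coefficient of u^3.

4/3

p(0) = 0
p′(0) = -2
p′′(0) = 0
p′′′(0) = 8
Then c_k = p^(k)(0)/k! gives each Taylor coefficient.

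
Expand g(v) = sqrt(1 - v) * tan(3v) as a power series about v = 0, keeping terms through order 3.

69*v^3/8 - 3*v^2/2 + 3*v

Multiply the two series term by term and collect like powers.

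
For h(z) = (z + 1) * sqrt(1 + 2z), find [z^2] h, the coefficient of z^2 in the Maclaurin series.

1/2

Shift and add copies of the series according to the polynomial's terms.
h(0) = 1
h′(0) = 2
h′′(0) = 1
Dividing each by k! gives the coefficients c_0, ..., c_2.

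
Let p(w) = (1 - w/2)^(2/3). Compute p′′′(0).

-1/27

From the series, [w^3] p = -1/162; multiply by 3! = 6 to get -1/27.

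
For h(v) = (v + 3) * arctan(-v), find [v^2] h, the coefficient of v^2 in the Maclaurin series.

-1

Distribute the polynomial across the series and collect like powers.
h(0) = 0
h′(0) = -3
h′′(0) = -2
So c_2 = h′′(0)/2! = -1.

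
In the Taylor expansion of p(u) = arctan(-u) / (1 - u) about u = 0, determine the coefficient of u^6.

-13/15

Write out both Maclaurin series and multiply, keeping only the needed powers.
p(0) = 0
p′(0) = -1
p′′(0) = -2
p′′′(0) = -4
p^(4)(0) = -16
p^(5)(0) = -104
p^(6)(0) = -624
So c_6 = p^(6)(0)/6! = -13/15.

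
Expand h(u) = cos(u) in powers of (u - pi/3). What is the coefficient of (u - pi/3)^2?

-1/4

Compute the successive derivatives at the expansion point and divide by k!.
h(pi/3) = 1/2
h′(pi/3) = -sqrt(3)/2
h′′(pi/3) = -1/2
So c_2 = h′′(pi/3)/2! = -1/4.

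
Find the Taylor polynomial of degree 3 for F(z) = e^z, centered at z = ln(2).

(z - ln(2))^3/3 + (z - ln(2))^2 + 2*(z - ln(2)) + 2

Compute the successive derivatives at the expansion point and divide by k!.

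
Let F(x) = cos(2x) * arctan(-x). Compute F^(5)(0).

-184

Write out both Maclaurin series and multiply, keeping only the needed powers.
The coefficient of x^5 in the expansion is -23/15, so F^(5)(0) = 5! * (-23/15) = -184.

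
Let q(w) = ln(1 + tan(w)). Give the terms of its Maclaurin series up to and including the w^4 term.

-7*w^4/12 + 2*w^3/3 - w^2/2 + w

Substitute the inner expansion into the outer series and collect powers.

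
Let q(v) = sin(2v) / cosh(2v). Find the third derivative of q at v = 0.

Write the quotient as an unknown series and match coefficients against numerator = denominator · series.
The coefficient of v^3 in the expansion is -16/3, so q′′′(0) = 3! * (-16/3) = -32.

-32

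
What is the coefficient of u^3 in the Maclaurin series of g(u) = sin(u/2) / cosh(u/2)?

-1/12

Divide the numerator series by the denominator series (power-series long division).
g(0) = 0
g′(0) = 1/2
g′′(0) = 0
g′′′(0) = -1/2
The Taylor polynomial is Σ g^(k)(0)/k! · u^k.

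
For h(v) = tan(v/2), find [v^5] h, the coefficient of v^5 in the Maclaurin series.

1/240

Use the known series and substitute for the argument.
h(0) = 0
h′(0) = 1/2
h′′(0) = 0
h′′′(0) = 1/4
h^(4)(0) = 0
h^(5)(0) = 1/2
Then c_k = h^(k)(0)/k! gives each Taylor coefficient.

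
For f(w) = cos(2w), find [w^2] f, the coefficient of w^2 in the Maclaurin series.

-2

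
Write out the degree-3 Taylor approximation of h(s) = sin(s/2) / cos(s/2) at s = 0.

Write the quotient as an unknown series and match coefficients against numerator = denominator · series.

s^3/24 + s/2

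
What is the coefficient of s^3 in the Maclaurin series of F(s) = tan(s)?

1/3

F(0) = 0
F′(0) = 1
F′′(0) = 0
F′′′(0) = 2
So c_3 = F′′′(0)/3! = 1/3.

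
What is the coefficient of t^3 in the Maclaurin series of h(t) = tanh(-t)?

h(0) = 0
h′(0) = -1
h′′(0) = 0
h′′′(0) = 2
Then c_k = h^(k)(0)/k! gives each Taylor coefficient.

1/3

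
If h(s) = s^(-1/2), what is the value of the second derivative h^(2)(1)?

3/4

The coefficient of (s - 1)^2 in the expansion is 3/8, so h′′(1) = 2! * (3/8) = 3/4.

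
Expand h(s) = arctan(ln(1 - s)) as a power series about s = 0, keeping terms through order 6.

Substitute the inner expansion into the outer series and collect powers.

-s^6/24 + 11*s^5/60 + s^4/4 - s^2/2 - s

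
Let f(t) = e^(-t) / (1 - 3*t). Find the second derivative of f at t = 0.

13

Expand 1/(denominator) as a geometric series and multiply by the numerator's series.
From the series, [t^2] f = 13/2; multiply by 2! = 2 to get 13.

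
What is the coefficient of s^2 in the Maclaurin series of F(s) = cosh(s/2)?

F(0) = 1
F′(0) = 0
F′′(0) = 1/4
The Taylor polynomial is Σ F^(k)(0)/k! · s^k.

1/8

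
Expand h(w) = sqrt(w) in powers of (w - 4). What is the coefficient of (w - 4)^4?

h(4) = 2
h′(4) = 1/4
h′′(4) = -1/32
h′′′(4) = 3/256
h^(4)(4) = -15/2048
So c_4 = h^(4)(4)/4! = -5/16384.

-5/16384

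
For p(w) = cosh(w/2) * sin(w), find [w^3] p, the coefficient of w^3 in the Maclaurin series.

-1/24

Take the Cauchy product of the two expansions.
p(0) = 0
p′(0) = 1
p′′(0) = 0
p′′′(0) = -1/4
The Taylor polynomial is Σ p^(k)(0)/k! · w^k.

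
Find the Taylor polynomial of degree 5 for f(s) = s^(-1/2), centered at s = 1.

-63*(s - 1)^5/256 + 35*(s - 1)^4/128 - 5*(s - 1)^3/16 + 3*(s - 1)^2/8 - (s - 1)/2 + 1

f(1) = 1
f′(1) = -1/2
f′′(1) = 3/4
f′′′(1) = -15/8
f^(4)(1) = 105/16
f^(5)(1) = -945/32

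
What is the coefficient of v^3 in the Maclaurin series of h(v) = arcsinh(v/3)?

-1/162

c_3 = h′′′(0)/3! = -1/162.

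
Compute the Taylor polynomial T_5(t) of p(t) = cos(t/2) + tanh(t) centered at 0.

Add the two expansions coefficient-wise.
p(0) = 1
p′(0) = 1
p′′(0) = -1/4
p′′′(0) = -2
p^(4)(0) = 1/16
p^(5)(0) = 16

2*t^5/15 + t^4/384 - t^3/3 - t^2/8 + t + 1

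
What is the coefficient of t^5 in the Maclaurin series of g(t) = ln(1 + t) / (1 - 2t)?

Expand each factor separately, then convolve coefficients.
So c_5 = g^(5)(0)/5! = 391/30.

391/30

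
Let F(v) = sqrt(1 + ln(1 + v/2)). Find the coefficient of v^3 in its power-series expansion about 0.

17/384

Substitute the inner expansion into the outer series and collect powers.
[v^0] = 1;  [v^1] = 1/4;  [v^2] = -3/32;  [v^3] = 17/384.
So c_3 = F′′′(0)/3! = 17/384.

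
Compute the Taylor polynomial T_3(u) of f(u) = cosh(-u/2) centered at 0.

u^2/8 + 1

f(0) = 1
f′(0) = 0
f′′(0) = 1/4
f′′′(0) = 0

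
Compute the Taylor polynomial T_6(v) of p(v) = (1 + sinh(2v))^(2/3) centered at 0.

-79808*v^6/32805 + 5768*v^5/3645 - 256*v^4/243 + 104*v^3/81 - 4*v^2/9 + 4*v/3 + 1

Let u equal the inner series; expand the outer function in u and truncate.
p(0) = 1
p′(0) = 4/3
p′′(0) = -8/9
p′′′(0) = 208/27
p^(4)(0) = -2048/81
p^(5)(0) = 46144/243
p^(6)(0) = -1276928/729
The Taylor polynomial is Σ p^(k)(0)/k! · v^k.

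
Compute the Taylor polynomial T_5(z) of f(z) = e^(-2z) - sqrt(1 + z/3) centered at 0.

-82979*z^5/311040 + 6917*z^4/10368 - 577*z^3/432 + 145*z^2/72 - 13*z/6

Add the two expansions coefficient-wise.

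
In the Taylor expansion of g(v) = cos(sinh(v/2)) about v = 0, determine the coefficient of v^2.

Let u equal the inner series; expand the outer function in u and truncate.
g(0) = 1
g′(0) = 0
g′′(0) = -1/4
Then c_k = g^(k)(0)/k! gives each Taylor coefficient.

-1/8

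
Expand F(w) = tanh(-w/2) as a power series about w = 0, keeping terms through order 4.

F(0) = 0
F′(0) = -1/2
F′′(0) = 0
F′′′(0) = 1/4
F^(4)(0) = 0
Then c_k = F^(k)(0)/k! gives each Taylor coefficient.

w^3/24 - w/2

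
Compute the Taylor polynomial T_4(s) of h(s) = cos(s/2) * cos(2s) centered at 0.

Take the Cauchy product of the two expansions.

353*s^4/384 - 17*s^2/8 + 1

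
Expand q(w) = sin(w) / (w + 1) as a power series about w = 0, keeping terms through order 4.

-5*w^4/6 + 5*w^3/6 - w^2 + w

Expand 1/(denominator) as a geometric series and multiply by the numerator's series.
[w^0] = 0;  [w^1] = 1;  [w^2] = -1;  [w^3] = 5/6;  [w^4] = -5/6.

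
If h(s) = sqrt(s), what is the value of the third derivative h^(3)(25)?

3/25000

The coefficient of (s - 25)^3 in the expansion is 1/50000, so h′′′(25) = 3! * (1/50000) = 3/25000.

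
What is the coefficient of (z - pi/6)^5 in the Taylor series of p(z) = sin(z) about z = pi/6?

p(pi/6) = 1/2
p′(pi/6) = sqrt(3)/2
p′′(pi/6) = -1/2
p′′′(pi/6) = -sqrt(3)/2
p^(4)(pi/6) = 1/2
p^(5)(pi/6) = sqrt(3)/2

sqrt(3)/240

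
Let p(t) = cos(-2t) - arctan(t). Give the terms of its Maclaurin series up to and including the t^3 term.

t^3/3 - 2*t^2 - t + 1

Expand each term separately and add.
p(0) = 1
p′(0) = -1
p′′(0) = -4
p′′′(0) = 2
Then c_k = p^(k)(0)/k! gives each Taylor coefficient.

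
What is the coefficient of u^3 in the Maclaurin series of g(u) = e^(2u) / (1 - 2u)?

Take the Cauchy product of the two expansions.
[u^0] = 1;  [u^1] = 4;  [u^2] = 10;  [u^3] = 64/3.

64/3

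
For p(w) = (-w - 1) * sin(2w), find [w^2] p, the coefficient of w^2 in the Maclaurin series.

-2

Multiply each power in the prefactor through the base expansion.
[w^0] = 0;  [w^1] = -2;  [w^2] = -2.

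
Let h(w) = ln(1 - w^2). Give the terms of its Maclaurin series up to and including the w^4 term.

-w^4/2 - w^2

Differentiate repeatedly and evaluate at the center.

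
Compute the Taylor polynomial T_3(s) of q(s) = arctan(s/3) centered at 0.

-s^3/81 + s/3

Use the known series and substitute for the argument.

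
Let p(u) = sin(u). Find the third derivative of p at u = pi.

1

The coefficient of (u - pi)^3 in the expansion is 1/6, so p′′′(pi) = 3! * (1/6) = 1.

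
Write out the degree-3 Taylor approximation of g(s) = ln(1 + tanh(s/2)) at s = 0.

Compose series: expand the inner function first, then feed it into the outer expansion.
[s^0] = 0;  [s^1] = 1/2;  [s^2] = -1/8;  [s^3] = 0.

-s^2/8 + s/2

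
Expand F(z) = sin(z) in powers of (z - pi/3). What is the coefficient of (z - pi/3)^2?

-sqrt(3)/4

F(pi/3) = sqrt(3)/2
F′(pi/3) = 1/2
F′′(pi/3) = -sqrt(3)/2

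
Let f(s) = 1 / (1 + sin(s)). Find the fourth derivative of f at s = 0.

16

Expand as Σ (-1)^k u^k with u equal to the inner function's series.
From the series, [s^4] f = 2/3; multiply by 4! = 24 to get 16.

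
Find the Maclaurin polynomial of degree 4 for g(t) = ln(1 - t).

-t^4/4 - t^3/3 - t^2/2 - t

g(0) = 0
g′(0) = -1
g′′(0) = -1
g′′′(0) = -2
g^(4)(0) = -6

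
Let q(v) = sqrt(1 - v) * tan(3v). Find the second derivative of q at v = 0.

Write out both Maclaurin series and multiply, keeping only the needed powers.
The coefficient of v^2 in the expansion is -3/2, so q′′(0) = 2! * (-3/2) = -3.

-3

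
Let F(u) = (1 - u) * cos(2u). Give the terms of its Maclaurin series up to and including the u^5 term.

Distribute the polynomial across the series and collect like powers.
F(0) = 1
F′(0) = -1
F′′(0) = -4
F′′′(0) = 12
F^(4)(0) = 16
F^(5)(0) = -80

-2*u^5/3 + 2*u^4/3 + 2*u^3 - 2*u^2 - u + 1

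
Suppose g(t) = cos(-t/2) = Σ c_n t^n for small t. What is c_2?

g(0) = 1
g′(0) = 0
g′′(0) = -1/4
So c_2 = g′′(0)/2! = -1/8.

-1/8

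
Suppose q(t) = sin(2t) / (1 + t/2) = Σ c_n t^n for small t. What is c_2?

Expand each factor separately, then convolve coefficients.
q(0) = 0
q′(0) = 2
q′′(0) = -2
So c_2 = q′′(0)/2! = -1.

-1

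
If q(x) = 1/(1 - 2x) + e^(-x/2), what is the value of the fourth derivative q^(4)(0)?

6145/16

Add the two expansions coefficient-wise.
The coefficient of x^4 in the expansion is 6145/384, so q^(4)(0) = 4! * (6145/384) = 6145/16.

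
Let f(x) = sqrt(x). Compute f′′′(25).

3/25000

From the series, [(x - 25)^3] f = 1/50000; multiply by 3! = 6 to get 3/25000.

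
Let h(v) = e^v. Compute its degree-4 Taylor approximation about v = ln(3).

(v - ln(3))^4/8 + (v - ln(3))^3/2 + 3*(v - ln(3))^2/2 + 3*(v - ln(3)) + 3

Compute the successive derivatives at the expansion point and divide by k!.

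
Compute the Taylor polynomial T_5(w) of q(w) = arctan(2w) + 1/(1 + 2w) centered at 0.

Expand each term separately and add.
q(0) = 1
q′(0) = 0
q′′(0) = 8
q′′′(0) = -64
q^(4)(0) = 384
q^(5)(0) = -3072

-128*w^5/5 + 16*w^4 - 32*w^3/3 + 4*w^2 + 1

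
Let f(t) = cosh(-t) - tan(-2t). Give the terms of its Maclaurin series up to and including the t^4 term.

Add the two expansions coefficient-wise.
[t^0] = 1;  [t^1] = 2;  [t^2] = 1/2;  [t^3] = 8/3;  [t^4] = 1/24.

t^4/24 + 8*t^3/3 + t^2/2 + 2*t + 1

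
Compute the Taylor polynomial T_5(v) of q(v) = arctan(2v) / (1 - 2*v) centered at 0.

416*v^5/15 + 32*v^4/3 + 16*v^3/3 + 4*v^2 + 2*v

Multiply the numerator's expansion by the denominator's geometric series.
[v^0] = 0;  [v^1] = 2;  [v^2] = 4;  [v^3] = 16/3;  [v^4] = 32/3;  [v^5] = 416/15.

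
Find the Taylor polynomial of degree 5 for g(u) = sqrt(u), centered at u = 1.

7*(u - 1)^5/256 - 5*(u - 1)^4/128 + (u - 1)^3/16 - (u - 1)^2/8 + (u - 1)/2 + 1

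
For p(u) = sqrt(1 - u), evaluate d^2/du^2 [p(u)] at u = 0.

-1/4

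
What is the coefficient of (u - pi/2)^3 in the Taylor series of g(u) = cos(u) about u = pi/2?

1/6

Compute the successive derivatives at the expansion point and divide by k!.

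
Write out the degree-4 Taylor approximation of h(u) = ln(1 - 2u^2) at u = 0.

-2*u^4 - 2*u^2

h(0) = 0
h′(0) = 0
h′′(0) = -4
h′′′(0) = 0
h^(4)(0) = -48
The Taylor polynomial is Σ h^(k)(0)/k! · u^k.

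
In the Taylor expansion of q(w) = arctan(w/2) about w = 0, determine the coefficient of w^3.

Apply the Taylor formula c_k = f^(k)(a)/k!.

-1/24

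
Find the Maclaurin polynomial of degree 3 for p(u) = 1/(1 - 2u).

8*u^3 + 4*u^2 + 2*u + 1

[u^0] = 1;  [u^1] = 2;  [u^2] = 4;  [u^3] = 8.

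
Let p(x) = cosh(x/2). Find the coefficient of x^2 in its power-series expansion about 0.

1/8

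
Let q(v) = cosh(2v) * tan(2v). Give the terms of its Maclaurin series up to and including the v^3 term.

20*v^3/3 + 2*v

Take the Cauchy product of the two expansions.
q(0) = 0
q′(0) = 2
q′′(0) = 0
q′′′(0) = 40
The Taylor polynomial is Σ q^(k)(0)/k! · v^k.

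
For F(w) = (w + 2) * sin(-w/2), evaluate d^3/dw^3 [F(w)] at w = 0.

1/4

Distribute the polynomial across the series and collect like powers.
From the series, [w^3] F = 1/24; multiply by 3! = 6 to get 1/4.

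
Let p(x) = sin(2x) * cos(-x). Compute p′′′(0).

-14

Write out both Maclaurin series and multiply, keeping only the needed powers.
The coefficient of x^3 in the expansion is -7/3, so p′′′(0) = 3! * (-7/3) = -14.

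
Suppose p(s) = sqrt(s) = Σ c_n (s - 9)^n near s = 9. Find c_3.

p(9) = 3
p′(9) = 1/6
p′′(9) = -1/108
p′′′(9) = 1/648
So c_3 = p′′′(9)/3! = 1/3888.

1/3888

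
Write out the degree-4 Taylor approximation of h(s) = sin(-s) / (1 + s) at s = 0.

Take the Cauchy product of the two expansions.
h(0) = 0
h′(0) = -1
h′′(0) = 2
h′′′(0) = -5
h^(4)(0) = 20

5*s^4/6 - 5*s^3/6 + s^2 - s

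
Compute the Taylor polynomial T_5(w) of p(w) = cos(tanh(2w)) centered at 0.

Substitute the inner expansion into the outer series and collect powers.

6*w^4 - 2*w^2 + 1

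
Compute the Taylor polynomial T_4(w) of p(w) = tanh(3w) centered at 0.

-9*w^3 + 3*w

p(0) = 0
p′(0) = 3
p′′(0) = 0
p′′′(0) = -54
p^(4)(0) = 0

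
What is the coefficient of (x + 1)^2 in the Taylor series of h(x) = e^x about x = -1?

h(-1) = e^(-1)
h′(-1) = e^(-1)
h′′(-1) = e^(-1)

e^(-1)/2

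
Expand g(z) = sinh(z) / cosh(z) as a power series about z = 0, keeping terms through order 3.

-z^3/3 + z

Invert the denominator's series and multiply.
g(0) = 0
g′(0) = 1
g′′(0) = 0
g′′′(0) = -2
Dividing each by k! gives the coefficients c_0, ..., c_3.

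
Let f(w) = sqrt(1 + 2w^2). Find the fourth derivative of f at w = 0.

-12

From the series, [w^4] f = -1/2; multiply by 4! = 24 to get -12.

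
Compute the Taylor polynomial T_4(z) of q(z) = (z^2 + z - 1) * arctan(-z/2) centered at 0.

Distribute the polynomial across the series and collect like powers.
q(0) = 0
q′(0) = 1/2
q′′(0) = -1
q′′′(0) = -13/4
q^(4)(0) = 1

z^4/24 - 13*z^3/24 - z^2/2 + z/2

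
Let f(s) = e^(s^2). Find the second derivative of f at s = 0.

The coefficient of s^2 in the expansion is 1, so f′′(0) = 2! * (1) = 2.

2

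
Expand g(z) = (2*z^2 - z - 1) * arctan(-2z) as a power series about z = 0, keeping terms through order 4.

Distribute the polynomial across the series and collect like powers.
g(0) = 0
g′(0) = 2
g′′(0) = 4
g′′′(0) = -40
g^(4)(0) = -64

-8*z^4/3 - 20*z^3/3 + 2*z^2 + 2*z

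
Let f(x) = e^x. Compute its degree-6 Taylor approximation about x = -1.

(x + 1)^6*e^(-1)/720 + (x + 1)^5*e^(-1)/120 + (x + 1)^4*e^(-1)/24 + (x + 1)^3*e^(-1)/6 + (x + 1)^2*e^(-1)/2 + (x + 1)*e^(-1) + e^(-1)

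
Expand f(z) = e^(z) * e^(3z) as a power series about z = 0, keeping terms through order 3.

32*z^3/3 + 8*z^2 + 4*z + 1

Multiply the two series term by term and collect like powers.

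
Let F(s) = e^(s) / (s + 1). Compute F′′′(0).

Multiply the numerator's expansion by the denominator's geometric series.
From the series, [s^3] F = -1/3; multiply by 3! = 6 to get -2.

-2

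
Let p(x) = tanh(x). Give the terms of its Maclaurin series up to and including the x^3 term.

-x^3/3 + x

p(0) = 0
p′(0) = 1
p′′(0) = 0
p′′′(0) = -2
Then c_k = p^(k)(0)/k! gives each Taylor coefficient.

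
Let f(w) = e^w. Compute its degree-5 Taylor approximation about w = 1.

Use the known series and substitute for the argument.
f(1) = e
f′(1) = e
f′′(1) = e
f′′′(1) = e
f^(4)(1) = e
f^(5)(1) = e

e*(w - 1)^5/120 + e*(w - 1)^4/24 + e*(w - 1)^3/6 + e*(w - 1)^2/2 + e*(w - 1) + e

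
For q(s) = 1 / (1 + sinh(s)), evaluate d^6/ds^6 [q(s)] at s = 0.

Use the geometric series for the reciprocal, then substitute.
The coefficient of s^6 in the expansion is 77/45, so q^(6)(0) = 6! * (77/45) = 1232.

1232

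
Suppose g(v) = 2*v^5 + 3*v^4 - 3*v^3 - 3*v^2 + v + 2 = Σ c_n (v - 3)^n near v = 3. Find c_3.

g(3) = 626
g′(3) = 1036
g′′(3) = 1344
g′′′(3) = 1278

213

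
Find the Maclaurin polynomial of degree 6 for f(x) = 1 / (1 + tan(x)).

122*x^6/45 - 32*x^5/15 + 5*x^4/3 - 4*x^3/3 + x^2 - x + 1

Write 1/(1+u) = 1 - u + u^2 - u^3 + ... and substitute the series for u.
[x^0] = 1;  [x^1] = -1;  [x^2] = 1;  [x^3] = -4/3;  [x^4] = 5/3;  [x^5] = -32/15;  [x^6] = 122/45.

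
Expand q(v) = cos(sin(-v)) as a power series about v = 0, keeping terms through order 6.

Compose series: expand the inner function first, then feed it into the outer expansion.
q(0) = 1
q′(0) = 0
q′′(0) = -1
q′′′(0) = 0
q^(4)(0) = 5
q^(5)(0) = 0
q^(6)(0) = -37

-37*v^6/720 + 5*v^4/24 - v^2/2 + 1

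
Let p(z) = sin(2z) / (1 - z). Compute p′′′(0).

4

Write out both Maclaurin series and multiply, keeping only the needed powers.
The coefficient of z^3 in the expansion is 2/3, so p′′′(0) = 3! * (2/3) = 4.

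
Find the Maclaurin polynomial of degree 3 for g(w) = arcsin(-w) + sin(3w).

-14*w^3/3 + 2*w

Add the two expansions coefficient-wise.
[w^0] = 0;  [w^1] = 2;  [w^2] = 0;  [w^3] = -14/3.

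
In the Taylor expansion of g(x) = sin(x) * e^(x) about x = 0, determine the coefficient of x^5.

-1/30

Expand each factor separately, then convolve coefficients.
g(0) = 0
g′(0) = 1
g′′(0) = 2
g′′′(0) = 2
g^(4)(0) = 0
g^(5)(0) = -4
Dividing each by k! gives the coefficients c_0, ..., c_5.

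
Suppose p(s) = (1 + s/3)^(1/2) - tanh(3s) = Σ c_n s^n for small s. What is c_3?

Add the two expansions coefficient-wise.
p(0) = 1
p′(0) = -17/6
p′′(0) = -1/36
p′′′(0) = 3889/72

3889/432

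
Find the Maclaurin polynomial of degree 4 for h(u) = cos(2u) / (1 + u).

Take the Cauchy product of the two expansions.
h(0) = 1
h′(0) = -1
h′′(0) = -2
h′′′(0) = 6
h^(4)(0) = -8

-u^4/3 + u^3 - u^2 - u + 1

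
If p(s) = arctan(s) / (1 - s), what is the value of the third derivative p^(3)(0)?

Multiply the numerator's expansion by the denominator's geometric series.
The coefficient of s^3 in the expansion is 2/3, so p′′′(0) = 3! * (2/3) = 4.

4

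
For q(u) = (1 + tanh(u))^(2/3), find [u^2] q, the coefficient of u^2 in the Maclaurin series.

-1/9

Compose series: expand the inner function first, then feed it into the outer expansion.
q(0) = 1
q′(0) = 2/3
q′′(0) = -2/9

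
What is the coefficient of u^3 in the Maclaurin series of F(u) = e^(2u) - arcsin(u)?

7/6

Add the two expansions coefficient-wise.
F(0) = 1
F′(0) = 1
F′′(0) = 4
F′′′(0) = 7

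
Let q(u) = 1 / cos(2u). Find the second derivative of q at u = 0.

Invert the denominator's series and multiply.
The coefficient of u^2 in the expansion is 2, so q′′(0) = 2! * (2) = 4.

4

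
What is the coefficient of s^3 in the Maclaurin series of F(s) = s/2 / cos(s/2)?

Invert the denominator's series and multiply.
F(0) = 0
F′(0) = 1/2
F′′(0) = 0
F′′′(0) = 3/8

1/16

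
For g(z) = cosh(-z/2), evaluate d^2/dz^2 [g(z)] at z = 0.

1/4

The coefficient of z^2 in the expansion is 1/8, so g′′(0) = 2! * (1/8) = 1/4.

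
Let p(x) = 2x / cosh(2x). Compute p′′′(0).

-24

Write the quotient as an unknown series and match coefficients against numerator = denominator · series.
From the series, [x^3] p = -4; multiply by 3! = 6 to get -24.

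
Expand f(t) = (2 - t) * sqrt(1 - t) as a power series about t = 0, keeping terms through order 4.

-t^4/64 + t^2/4 - 2*t + 2

Distribute the polynomial across the series and collect like powers.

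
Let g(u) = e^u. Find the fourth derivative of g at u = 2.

The coefficient of (u - 2)^4 in the expansion is e^(2)/24, so g^(4)(2) = 4! * (e^(2)/24) = e^(2).

e^(2)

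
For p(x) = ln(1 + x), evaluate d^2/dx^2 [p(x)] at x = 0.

-1

From the series, [x^2] p = -1/2; multiply by 2! = 2 to get -1.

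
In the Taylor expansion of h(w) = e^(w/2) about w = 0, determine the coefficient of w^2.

Use the known series and substitute for the argument.
h(0) = 1
h′(0) = 1/2
h′′(0) = 1/4

1/8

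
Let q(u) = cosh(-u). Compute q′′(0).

From the series, [u^2] q = 1/2; multiply by 2! = 2 to get 1.

1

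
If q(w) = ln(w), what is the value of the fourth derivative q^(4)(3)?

The coefficient of (w - 3)^4 in the expansion is -1/324, so q^(4)(3) = 4! * (-1/324) = -2/27.

-2/27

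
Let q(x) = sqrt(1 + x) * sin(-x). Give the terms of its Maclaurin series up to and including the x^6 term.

-27*x^6/1280 + 19*x^5/1920 + x^4/48 + 7*x^3/24 - x^2/2 - x

Write out both Maclaurin series and multiply, keeping only the needed powers.
q(0) = 0
q′(0) = -1
q′′(0) = -1
q′′′(0) = 7/4
q^(4)(0) = 1/2
q^(5)(0) = 19/16
q^(6)(0) = -243/16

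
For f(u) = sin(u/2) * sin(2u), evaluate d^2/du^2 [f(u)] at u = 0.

Expand each factor separately, then convolve coefficients.
From the series, [u^2] f = 1; multiply by 2! = 2 to get 2.

2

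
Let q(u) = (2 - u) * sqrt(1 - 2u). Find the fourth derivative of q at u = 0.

-18

Distribute the polynomial across the series and collect like powers.
From the series, [u^4] q = -3/4; multiply by 4! = 24 to get -18.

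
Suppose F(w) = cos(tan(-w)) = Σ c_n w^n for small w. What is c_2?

Substitute the inner expansion into the outer series and collect powers.
[w^0] = 1;  [w^1] = 0;  [w^2] = -1/2.
So c_2 = F′′(0)/2! = -1/2.

-1/2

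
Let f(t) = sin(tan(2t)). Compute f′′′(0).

Let u equal the inner series; expand the outer function in u and truncate.
From the series, [t^3] f = 4/3; multiply by 3! = 6 to get 8.

8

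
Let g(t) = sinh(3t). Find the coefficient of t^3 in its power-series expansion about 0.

9/2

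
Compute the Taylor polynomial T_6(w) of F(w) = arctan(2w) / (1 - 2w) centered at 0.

832*w^6/15 + 416*w^5/15 + 32*w^4/3 + 16*w^3/3 + 4*w^2 + 2*w

Expand each factor separately, then convolve coefficients.
F(0) = 0
F′(0) = 2
F′′(0) = 8
F′′′(0) = 32
F^(4)(0) = 256
F^(5)(0) = 3328
F^(6)(0) = 39936
Then c_k = F^(k)(0)/k! gives each Taylor coefficient.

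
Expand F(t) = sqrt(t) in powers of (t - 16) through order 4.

-5*(t - 16)^4/2097152 + (t - 16)^3/16384 - (t - 16)^2/512 + (t - 16)/8 + 4

F(16) = 4
F′(16) = 1/8
F′′(16) = -1/256
F′′′(16) = 3/8192
F^(4)(16) = -15/262144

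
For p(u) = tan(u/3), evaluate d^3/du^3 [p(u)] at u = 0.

2/27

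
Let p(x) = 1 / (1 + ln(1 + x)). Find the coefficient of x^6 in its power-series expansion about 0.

3289/360

Use the geometric series for the reciprocal, then substitute.
[x^0] = 1;  [x^1] = -1;  [x^2] = 3/2;  [x^3] = -7/3;  [x^4] = 11/3;  [x^5] = -347/60;  [x^6] = 3289/360.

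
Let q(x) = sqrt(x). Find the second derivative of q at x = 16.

From the series, [(x - 16)^2] q = -1/512; multiply by 2! = 2 to get -1/256.

-1/256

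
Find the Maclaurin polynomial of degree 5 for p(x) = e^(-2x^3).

p(0) = 1
p′(0) = 0
p′′(0) = 0
p′′′(0) = -12
p^(4)(0) = 0
p^(5)(0) = 0
Dividing each by k! gives the coefficients c_0, ..., c_5.

1 - 2*x^3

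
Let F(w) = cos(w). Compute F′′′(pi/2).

1

The coefficient of (w - pi/2)^3 in the expansion is 1/6, so F′′′(pi/2) = 3! * (1/6) = 1.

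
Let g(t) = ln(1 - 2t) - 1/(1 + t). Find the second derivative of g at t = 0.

-6

Combine the two series term by term.
The coefficient of t^2 in the expansion is -3, so g′′(0) = 2! * (-3) = -6.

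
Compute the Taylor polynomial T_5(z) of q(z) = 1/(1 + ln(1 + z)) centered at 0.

-347*z^5/60 + 11*z^4/3 - 7*z^3/3 + 3*z^2/2 - z + 1

Compose series: expand the inner function first, then feed it into the outer expansion.
q(0) = 1
q′(0) = -1
q′′(0) = 3
q′′′(0) = -14
q^(4)(0) = 88
q^(5)(0) = -694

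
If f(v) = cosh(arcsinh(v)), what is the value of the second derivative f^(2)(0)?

1

Plug the Maclaurin series of the inner function into that of the outer and collect terms.
The coefficient of v^2 in the expansion is 1/2, so f′′(0) = 2! * (1/2) = 1.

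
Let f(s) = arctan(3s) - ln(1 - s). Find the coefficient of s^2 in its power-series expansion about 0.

1/2

Expand each term separately and add.
f(0) = 0
f′(0) = 4
f′′(0) = 1
The Taylor polynomial is Σ f^(k)(0)/k! · s^k.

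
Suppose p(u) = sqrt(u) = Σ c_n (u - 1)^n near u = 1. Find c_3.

1/16

p(1) = 1
p′(1) = 1/2
p′′(1) = -1/4
p′′′(1) = 3/8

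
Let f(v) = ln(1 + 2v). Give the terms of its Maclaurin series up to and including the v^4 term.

-4*v^4 + 8*v^3/3 - 2*v^2 + 2*v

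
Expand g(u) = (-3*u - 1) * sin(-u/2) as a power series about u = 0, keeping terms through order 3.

-u^3/48 + 3*u^2/2 + u/2

Distribute the polynomial across the series and collect like powers.
g(0) = 0
g′(0) = 1/2
g′′(0) = 3
g′′′(0) = -1/8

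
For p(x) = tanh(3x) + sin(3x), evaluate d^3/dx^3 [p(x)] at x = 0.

-81

Add the two expansions coefficient-wise.
From the series, [x^3] p = -27/2; multiply by 3! = 6 to get -81.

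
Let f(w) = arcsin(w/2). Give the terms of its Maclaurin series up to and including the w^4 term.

w^3/48 + w/2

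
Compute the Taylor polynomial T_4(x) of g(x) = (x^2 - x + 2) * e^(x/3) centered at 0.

Multiply each power in the prefactor through the base expansion.

49*x^4/972 + 47*x^3/162 + 7*x^2/9 - x/3 + 2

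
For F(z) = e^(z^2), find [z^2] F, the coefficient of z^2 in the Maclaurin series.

1

[z^0] = 1;  [z^1] = 0;  [z^2] = 1.
So c_2 = F′′(0)/2! = 1.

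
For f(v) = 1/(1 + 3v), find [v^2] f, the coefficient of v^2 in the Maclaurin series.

Compute the successive derivatives at the expansion point and divide by k!.
f(0) = 1
f′(0) = -3
f′′(0) = 18
So c_2 = f′′(0)/2! = 9.

9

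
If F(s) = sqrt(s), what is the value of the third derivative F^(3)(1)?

3/8

The coefficient of (s - 1)^3 in the expansion is 1/16, so F′′′(1) = 3! * (1/16) = 3/8.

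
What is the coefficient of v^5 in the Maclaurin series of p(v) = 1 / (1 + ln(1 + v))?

-347/60

Use the geometric series for the reciprocal, then substitute.
p(0) = 1
p′(0) = -1
p′′(0) = 3
p′′′(0) = -14
p^(4)(0) = 88
p^(5)(0) = -694
So c_5 = p^(5)(0)/5! = -347/60.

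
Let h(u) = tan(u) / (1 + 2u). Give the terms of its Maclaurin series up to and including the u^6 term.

Take the Cauchy product of the two expansions.
h(0) = 0
h′(0) = 1
h′′(0) = -4
h′′′(0) = 26
h^(4)(0) = -208
h^(5)(0) = 2096
h^(6)(0) = -25152

-524*u^6/15 + 262*u^5/15 - 26*u^4/3 + 13*u^3/3 - 2*u^2 + u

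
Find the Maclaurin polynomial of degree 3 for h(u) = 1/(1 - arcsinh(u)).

Substitute the inner expansion into the outer series and collect powers.

5*u^3/6 + u^2 + u + 1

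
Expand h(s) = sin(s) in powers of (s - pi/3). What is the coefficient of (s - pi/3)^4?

sqrt(3)/48

[(s - pi/3)^0] = sqrt(3)/2;  [(s - pi/3)^1] = 1/2;  [(s - pi/3)^2] = -sqrt(3)/4;  [(s - pi/3)^3] = -1/12;  [(s - pi/3)^4] = sqrt(3)/48.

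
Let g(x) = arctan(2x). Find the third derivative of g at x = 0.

Compute the successive derivatives at the expansion point and divide by k!.
From the series, [x^3] g = -8/3; multiply by 3! = 6 to get -16.

-16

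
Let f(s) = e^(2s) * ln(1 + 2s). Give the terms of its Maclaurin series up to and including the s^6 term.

-28*s^6/9 + 12*s^5/5 + 8*s^3/3 + 2*s^2 + 2*s

Multiply the two series term by term and collect like powers.
f(0) = 0
f′(0) = 2
f′′(0) = 4
f′′′(0) = 16
f^(4)(0) = 0
f^(5)(0) = 288
f^(6)(0) = -2240
The Taylor polynomial is Σ f^(k)(0)/k! · s^k.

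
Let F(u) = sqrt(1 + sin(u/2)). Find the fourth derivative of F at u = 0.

1/256

Let u equal the inner series; expand the outer function in u and truncate.
From the series, [u^4] F = 1/6144; multiply by 4! = 24 to get 1/256.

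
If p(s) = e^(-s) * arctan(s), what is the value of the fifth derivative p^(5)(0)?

9

Write out both Maclaurin series and multiply, keeping only the needed powers.
The coefficient of s^5 in the expansion is 3/40, so p^(5)(0) = 5! * (3/40) = 9.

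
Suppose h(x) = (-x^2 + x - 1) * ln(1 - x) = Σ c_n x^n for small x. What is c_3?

5/6

Shift and add copies of the series according to the polynomial's terms.
So c_3 = h′′′(0)/3! = 5/6.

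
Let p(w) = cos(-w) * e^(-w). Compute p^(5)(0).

Expand each factor separately, then convolve coefficients.
The coefficient of w^5 in the expansion is 1/30, so p^(5)(0) = 5! * (1/30) = 4.

4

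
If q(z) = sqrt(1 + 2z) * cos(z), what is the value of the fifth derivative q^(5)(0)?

Take the Cauchy product of the two expansions.
The coefficient of z^5 in the expansion is 2/3, so q^(5)(0) = 5! * (2/3) = 80.

80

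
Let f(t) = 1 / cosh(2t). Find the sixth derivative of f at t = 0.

Divide the numerator series by the denominator series (power-series long division).
From the series, [t^6] f = -244/45; multiply by 6! = 720 to get -3904.

-3904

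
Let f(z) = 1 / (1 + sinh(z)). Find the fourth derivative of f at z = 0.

Use the geometric series for the reciprocal, then substitute.
From the series, [z^4] f = 4/3; multiply by 4! = 24 to get 32.

32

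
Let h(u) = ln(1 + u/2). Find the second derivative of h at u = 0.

-1/4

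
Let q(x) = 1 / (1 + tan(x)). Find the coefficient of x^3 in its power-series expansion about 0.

-4/3

Use the geometric series for the reciprocal, then substitute.
q(0) = 1
q′(0) = -1
q′′(0) = 2
q′′′(0) = -8
So c_3 = q′′′(0)/3! = -4/3.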